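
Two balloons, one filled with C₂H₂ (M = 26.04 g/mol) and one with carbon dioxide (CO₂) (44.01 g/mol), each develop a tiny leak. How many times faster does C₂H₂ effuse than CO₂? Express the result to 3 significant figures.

1.30

From Graham's law, rate_C₂H₂/rate_CO₂ = √(M_CO₂/M_C₂H₂) = √(44.01/26.04) = √1.690 = 1.30.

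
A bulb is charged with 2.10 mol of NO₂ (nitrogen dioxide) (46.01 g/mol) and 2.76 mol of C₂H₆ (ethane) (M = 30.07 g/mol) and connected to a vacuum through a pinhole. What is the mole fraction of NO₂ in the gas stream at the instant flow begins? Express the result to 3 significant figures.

The effusion rate of species i is ∝ p_i/√M_i ∝ n_i/√M_i.
x_NO₂(eff) = (n_NO₂/√M_NO₂) / (n_NO₂/√M_NO₂ + n_C₂H₆/√M_C₂H₆)
= (2.10/√46.01) / (2.10/√46.01 + 2.76/√30.07) = 0.3096/(0.3096 + 0.5033) = 0.381.

0.381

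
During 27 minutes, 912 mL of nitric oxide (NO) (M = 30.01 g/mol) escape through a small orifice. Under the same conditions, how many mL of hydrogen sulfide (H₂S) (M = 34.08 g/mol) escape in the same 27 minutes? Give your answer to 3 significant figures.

856 mL

Graham's law gives rate_H₂S/rate_NO = √(M_NO/M_H₂S) = √(30.01/34.08) = √0.8806 = 0.9384.
So the volume for H₂S is 912 × 0.9384 = 856 mL.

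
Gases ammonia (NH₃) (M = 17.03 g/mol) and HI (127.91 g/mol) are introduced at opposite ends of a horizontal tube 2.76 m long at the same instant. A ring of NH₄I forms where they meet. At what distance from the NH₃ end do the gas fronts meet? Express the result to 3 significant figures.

Distances travelled in equal time are proportional to diffusion rates, so d_NH₃/d_HI = √(M_HI/M_NH₃) = √(127.91/17.03) = 2.741.
With d_NH₃ + d_HI = 2.76 m, d_HI = 2.76/(1 + 2.741) = 0.7379 m.
d_NH₃ = 2.76 − 0.7379 = 2.02 m.

2.02 m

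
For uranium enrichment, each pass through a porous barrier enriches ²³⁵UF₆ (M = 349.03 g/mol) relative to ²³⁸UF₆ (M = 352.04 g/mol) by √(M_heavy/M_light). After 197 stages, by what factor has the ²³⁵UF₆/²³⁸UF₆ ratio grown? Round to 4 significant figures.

2.330

Overall factor = α^197 with α = √(352.04/349.03), i.e. (352.04/349.03)^(197/2).
= 1.00862^(197/2) = 2.330.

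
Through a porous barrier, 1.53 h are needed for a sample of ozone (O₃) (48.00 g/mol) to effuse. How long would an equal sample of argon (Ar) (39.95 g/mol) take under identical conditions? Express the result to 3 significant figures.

Using Graham's law: t_Ar/t_O₃ = √(M_Ar/M_O₃) = √(39.95/48.00) = √0.8323 = 0.9123.
So the time for Ar is 1.53 × 0.9123 = 1.40 h.

1.40 h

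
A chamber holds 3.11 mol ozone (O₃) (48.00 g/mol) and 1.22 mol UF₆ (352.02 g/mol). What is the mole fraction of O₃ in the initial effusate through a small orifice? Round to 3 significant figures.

0.873

Rate_i ∝ x_i/√M_i (Graham's law weighted by mole fraction), so the effusate composition follows n_i/√M_i.
x_O₃(eff) = (n_O₃/√M_O₃) / (n_O₃/√M_O₃ + n_UF₆/√M_UF₆)
= (3.11/√48.00) / (3.11/√48.00 + 1.22/√352.02) = 0.4489/(0.4489 + 0.06502) = 0.873.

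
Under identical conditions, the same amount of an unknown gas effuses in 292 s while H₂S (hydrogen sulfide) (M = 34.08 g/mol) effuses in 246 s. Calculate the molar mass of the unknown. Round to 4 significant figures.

Graham's law gives t_X/t_H₂S = √(M_X/M_H₂S).
292/246 = 1.187 = √(M_X/34.08)
M_X = 34.08 × 1.187² = 34.08 × 1.409 = 48.02 g/mol

48.02 g/mol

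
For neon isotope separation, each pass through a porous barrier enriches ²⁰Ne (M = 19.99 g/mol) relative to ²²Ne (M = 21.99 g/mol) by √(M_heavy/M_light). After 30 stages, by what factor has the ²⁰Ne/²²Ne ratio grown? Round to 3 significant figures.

After 30 stages the ratio has grown by (√(21.99/19.99))^30 = (21.99/19.99)^(30/2).
= 1.10005^15 = 4.18.

4.18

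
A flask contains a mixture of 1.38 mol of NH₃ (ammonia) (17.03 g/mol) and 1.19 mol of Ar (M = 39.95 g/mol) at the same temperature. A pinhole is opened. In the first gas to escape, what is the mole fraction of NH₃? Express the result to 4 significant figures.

Effusion rate of each component ∝ n_i/√M_i (partial pressure × 1/√M).
Mole fraction of NH₃ in the effusate = (n_NH₃/√M_NH₃) / (n_NH₃/√M_NH₃ + n_Ar/√M_Ar)
= (1.38/√17.03) / (1.38/√17.03 + 1.19/√39.95) = 0.3344/(0.3344 + 0.1883) = 0.6398.

0.6398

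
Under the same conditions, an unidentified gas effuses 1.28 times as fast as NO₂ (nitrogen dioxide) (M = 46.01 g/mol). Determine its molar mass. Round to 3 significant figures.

By Graham's law, rate_X/rate_NO₂ = √(M_NO₂/M_X).
1.28 = √(46.01/M_X)
M_X = 46.01 / 1.28² = 46.01 / 1.638 = 28.1 g/mol

28.1 g/mol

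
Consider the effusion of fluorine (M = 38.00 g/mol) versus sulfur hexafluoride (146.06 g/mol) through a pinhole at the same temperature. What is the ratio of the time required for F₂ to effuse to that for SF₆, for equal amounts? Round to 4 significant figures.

From Graham's law, t_F₂/t_SF₆ = √(M_F₂/M_SF₆) = √(38.00/146.06) = √0.2602 = 0.5101.

0.5101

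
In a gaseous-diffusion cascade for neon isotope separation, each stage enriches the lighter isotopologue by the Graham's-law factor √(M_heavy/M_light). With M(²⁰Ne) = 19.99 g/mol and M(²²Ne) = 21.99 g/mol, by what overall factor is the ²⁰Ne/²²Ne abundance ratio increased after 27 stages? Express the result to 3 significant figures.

Overall factor = α^27 with α = √(21.99/19.99), i.e. (21.99/19.99)^(27/2).
= 1.10005^(27/2) = 3.62.

3.62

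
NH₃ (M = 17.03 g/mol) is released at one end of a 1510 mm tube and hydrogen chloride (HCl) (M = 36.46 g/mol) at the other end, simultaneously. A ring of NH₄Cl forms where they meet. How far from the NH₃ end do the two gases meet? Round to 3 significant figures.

897 mm

Distances travelled in equal time are proportional to diffusion rates, so d_NH₃/d_HCl = √(M_HCl/M_NH₃) = √(36.46/17.03) = 1.463.
With d_NH₃ + d_HCl = 1510 mm, d_HCl = 1510/(1 + 1.463) = 613.0 mm.
d_NH₃ = 1510 − 613.0 = 897 mm.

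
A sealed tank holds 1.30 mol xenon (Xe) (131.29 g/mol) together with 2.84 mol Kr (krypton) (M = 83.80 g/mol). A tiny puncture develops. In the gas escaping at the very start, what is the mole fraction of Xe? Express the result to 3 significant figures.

0.268

Rate_i ∝ x_i/√M_i (Graham's law weighted by mole fraction), so the effusate composition follows n_i/√M_i.
Mole fraction of Xe in the effusate = (n_Xe/√M_Xe) / (n_Xe/√M_Xe + n_Kr/√M_Kr)
= (1.30/√131.29) / (1.30/√131.29 + 2.84/√83.80) = 0.1135/(0.1135 + 0.3102) = 0.268.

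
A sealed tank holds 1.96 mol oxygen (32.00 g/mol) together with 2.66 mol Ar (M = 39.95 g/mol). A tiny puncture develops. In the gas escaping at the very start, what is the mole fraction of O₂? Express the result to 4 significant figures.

The effusion rate of species i is ∝ p_i/√M_i ∝ n_i/√M_i.
Mole fraction of O₂ in the effusate = (n_O₂/√M_O₂) / (n_O₂/√M_O₂ + n_Ar/√M_Ar)
= (1.96/√32.00) / (1.96/√32.00 + 2.66/√39.95) = 0.3465/(0.3465 + 0.4208) = 0.4515.

0.4515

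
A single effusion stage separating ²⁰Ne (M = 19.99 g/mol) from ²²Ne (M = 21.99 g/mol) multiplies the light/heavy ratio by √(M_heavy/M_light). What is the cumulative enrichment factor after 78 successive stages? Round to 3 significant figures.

41.2

Overall factor = α^78 with α = √(21.99/19.99), i.e. (21.99/19.99)^(78/2).
= 1.10005^39 = 41.2.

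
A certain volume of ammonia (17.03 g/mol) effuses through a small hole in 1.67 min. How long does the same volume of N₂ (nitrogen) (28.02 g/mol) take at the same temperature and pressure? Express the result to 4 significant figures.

Since effusion rate ∝ 1/√M, t_N₂/t_NH₃ = √(M_N₂/M_NH₃) = √(28.02/17.03) = √1.645 = 1.283.
So the time for N₂ is 1.67 × 1.283 = 2.142 min.

2.142 min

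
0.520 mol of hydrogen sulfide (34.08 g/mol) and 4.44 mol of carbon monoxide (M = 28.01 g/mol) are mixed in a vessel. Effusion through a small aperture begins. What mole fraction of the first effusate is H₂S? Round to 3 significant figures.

0.0960

The effusion rate of species i is ∝ p_i/√M_i ∝ n_i/√M_i.
x_H₂S(eff) = (n_H₂S/√M_H₂S) / (n_H₂S/√M_H₂S + n_CO/√M_CO)
= (0.520/√34.08) / (0.520/√34.08 + 4.44/√28.01) = 0.08907/(0.08907 + 0.8389) = 0.0960.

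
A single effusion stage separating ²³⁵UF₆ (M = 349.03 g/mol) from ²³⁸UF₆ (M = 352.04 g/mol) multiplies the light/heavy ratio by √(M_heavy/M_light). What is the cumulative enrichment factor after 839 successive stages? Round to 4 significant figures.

36.68

Each stage multiplies the ratio by α = √(352.04/349.03), so after 839 stages the overall factor is α^839 = (352.04/349.03)^(839/2).
= 1.00862^(839/2) = 36.68.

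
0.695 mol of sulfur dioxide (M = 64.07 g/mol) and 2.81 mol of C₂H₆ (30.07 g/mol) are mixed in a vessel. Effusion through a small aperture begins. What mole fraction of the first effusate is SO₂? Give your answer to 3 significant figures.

Rate_i ∝ x_i/√M_i (Graham's law weighted by mole fraction), so the effusate composition follows n_i/√M_i.
Mole fraction of SO₂ in the effusate = (n_SO₂/√M_SO₂) / (n_SO₂/√M_SO₂ + n_C₂H₆/√M_C₂H₆)
= (0.695/√64.07) / (0.695/√64.07 + 2.81/√30.07) = 0.08683/(0.08683 + 0.5124) = 0.145.

0.145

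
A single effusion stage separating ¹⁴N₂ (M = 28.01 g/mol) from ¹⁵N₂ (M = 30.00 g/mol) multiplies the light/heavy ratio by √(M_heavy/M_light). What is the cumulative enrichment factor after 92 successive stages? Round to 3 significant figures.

23.5

Each stage multiplies the ratio by α = √(30.00/28.01), so after 92 stages the overall factor is α^92 = (30.00/28.01)^(92/2).
= 1.07105^46 = 23.5.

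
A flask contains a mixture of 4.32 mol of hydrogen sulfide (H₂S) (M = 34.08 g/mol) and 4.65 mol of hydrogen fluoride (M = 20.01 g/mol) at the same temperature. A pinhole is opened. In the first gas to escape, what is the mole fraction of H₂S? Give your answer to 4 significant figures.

The effusion rate of species i is ∝ p_i/√M_i ∝ n_i/√M_i.
Mole fraction of H₂S in the effusate = (n_H₂S/√M_H₂S) / (n_H₂S/√M_H₂S + n_HF/√M_HF)
= (4.32/√34.08) / (4.32/√34.08 + 4.65/√20.01) = 0.7400/(0.7400 + 1.040) = 0.4158.

0.4158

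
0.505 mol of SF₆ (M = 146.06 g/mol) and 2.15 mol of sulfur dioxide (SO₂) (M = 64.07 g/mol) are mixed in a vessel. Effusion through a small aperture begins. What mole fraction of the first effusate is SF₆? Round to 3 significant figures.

Rate_i ∝ x_i/√M_i (Graham's law weighted by mole fraction), so the effusate composition follows n_i/√M_i.
Mole fraction of SF₆ in the effusate = (n_SF₆/√M_SF₆) / (n_SF₆/√M_SF₆ + n_SO₂/√M_SO₂)
= (0.505/√146.06) / (0.505/√146.06 + 2.15/√64.07) = 0.04179/(0.04179 + 0.2686) = 0.135.

0.135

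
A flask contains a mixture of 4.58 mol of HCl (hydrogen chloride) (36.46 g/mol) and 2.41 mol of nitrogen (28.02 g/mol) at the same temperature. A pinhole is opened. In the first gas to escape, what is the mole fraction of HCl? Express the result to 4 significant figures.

0.6249

Effusion rate of each component ∝ n_i/√M_i (partial pressure × 1/√M).
Mole fraction of HCl in the effusate = (n_HCl/√M_HCl) / (n_HCl/√M_HCl + n_N₂/√M_N₂)
= (4.58/√36.46) / (4.58/√36.46 + 2.41/√28.02) = 0.7585/(0.7585 + 0.4553) = 0.6249.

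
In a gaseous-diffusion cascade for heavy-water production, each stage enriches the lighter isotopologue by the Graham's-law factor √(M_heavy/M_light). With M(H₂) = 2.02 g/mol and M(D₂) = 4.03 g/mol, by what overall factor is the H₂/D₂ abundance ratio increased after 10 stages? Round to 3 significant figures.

After 10 stages the ratio has grown by (√(4.03/2.02))^10 = (4.03/2.02)^(10/2).
= 1.99505^5 = 31.6.

31.6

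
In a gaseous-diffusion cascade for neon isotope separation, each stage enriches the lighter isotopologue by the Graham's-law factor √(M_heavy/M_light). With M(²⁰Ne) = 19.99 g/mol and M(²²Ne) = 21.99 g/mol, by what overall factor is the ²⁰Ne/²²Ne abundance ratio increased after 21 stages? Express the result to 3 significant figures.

2.72

Each stage multiplies the ratio by α = √(21.99/19.99), so after 21 stages the overall factor is α^21 = (21.99/19.99)^(21/2).
= 1.10005^(21/2) = 2.72.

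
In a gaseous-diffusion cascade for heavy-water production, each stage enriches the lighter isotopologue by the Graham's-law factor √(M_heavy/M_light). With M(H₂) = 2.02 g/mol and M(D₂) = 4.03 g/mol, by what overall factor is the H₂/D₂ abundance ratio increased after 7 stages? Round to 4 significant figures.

11.22

Overall factor = α^7 with α = √(4.03/2.02), i.e. (4.03/2.02)^(7/2).
= 1.99505^(7/2) = 11.22.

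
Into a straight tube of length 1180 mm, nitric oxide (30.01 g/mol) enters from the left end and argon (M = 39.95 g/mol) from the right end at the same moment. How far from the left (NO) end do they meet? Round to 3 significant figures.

In equal time, each gas travels a distance ∝ its rate ∝ 1/√M, so d_NO/d_Ar = √(M_Ar/M_NO) = √(39.95/30.01) = 1.154.
With d_NO + d_Ar = 1180 mm, d_Ar = 1180/(1 + 1.154) = 547.9 mm.
d_NO = 1180 − 547.9 = 632 mm.

632 mm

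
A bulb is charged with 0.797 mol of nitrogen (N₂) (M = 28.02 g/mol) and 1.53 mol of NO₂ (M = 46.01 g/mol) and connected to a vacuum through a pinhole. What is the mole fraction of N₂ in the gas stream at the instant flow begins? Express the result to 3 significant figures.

0.400

The effusion rate of species i is ∝ p_i/√M_i ∝ n_i/√M_i.
So x_N₂ in the escaping gas = (n_N₂/√M_N₂) / Σ(n_i/√M_i)
= (0.797/√28.02) / (0.797/√28.02 + 1.53/√46.01) = 0.1506/(0.1506 + 0.2256) = 0.400.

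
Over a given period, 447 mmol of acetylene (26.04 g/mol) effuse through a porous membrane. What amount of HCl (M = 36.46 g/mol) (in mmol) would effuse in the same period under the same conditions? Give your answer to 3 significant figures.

378 mmol

Graham's law gives rate_HCl/rate_C₂H₂ = √(M_C₂H₂/M_HCl) = √(26.04/36.46) = √0.7142 = 0.8451.
So the amount for HCl is 447 × 0.8451 = 378 mmol.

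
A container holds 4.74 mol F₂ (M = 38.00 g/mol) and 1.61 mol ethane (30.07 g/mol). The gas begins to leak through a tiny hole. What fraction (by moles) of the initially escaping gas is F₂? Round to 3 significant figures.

0.724

Effusion rate of each component ∝ n_i/√M_i (partial pressure × 1/√M).
x_F₂(eff) = (n_F₂/√M_F₂) / (n_F₂/√M_F₂ + n_C₂H₆/√M_C₂H₆)
= (4.74/√38.00) / (4.74/√38.00 + 1.61/√30.07) = 0.7689/(0.7689 + 0.2936) = 0.724.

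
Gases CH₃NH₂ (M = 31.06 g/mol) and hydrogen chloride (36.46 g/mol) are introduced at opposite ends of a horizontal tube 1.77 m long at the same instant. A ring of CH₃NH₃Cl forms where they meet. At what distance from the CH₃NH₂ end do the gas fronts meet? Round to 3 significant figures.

In equal time, each gas travels a distance ∝ its rate ∝ 1/√M, so d_CH₃NH₂/d_HCl = √(M_HCl/M_CH₃NH₂) = √(36.46/31.06) = 1.083.
With d_CH₃NH₂ + d_HCl = 1.77 m, d_HCl = 1.77/(1 + 1.083) = 0.8496 m.
d_CH₃NH₂ = 1.77 − 0.8496 = 0.920 m.

0.920 m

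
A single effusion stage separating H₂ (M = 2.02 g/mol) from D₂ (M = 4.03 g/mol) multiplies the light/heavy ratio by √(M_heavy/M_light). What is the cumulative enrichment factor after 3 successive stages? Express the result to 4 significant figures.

Each stage multiplies the ratio by α = √(4.03/2.02), so after 3 stages the overall factor is α^3 = (4.03/2.02)^(3/2).
= 1.99505^(3/2) = 2.818.

2.818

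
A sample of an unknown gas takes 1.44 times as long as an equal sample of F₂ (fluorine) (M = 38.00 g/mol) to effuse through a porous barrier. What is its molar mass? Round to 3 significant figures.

Using Graham's law: t_X/t_F₂ = √(M_X/M_F₂).
1.44 = √(M_X/38.00)
M_X = 38.00 × 1.44² = 38.00 × 2.074 = 78.8 g/mol

78.8 g/mol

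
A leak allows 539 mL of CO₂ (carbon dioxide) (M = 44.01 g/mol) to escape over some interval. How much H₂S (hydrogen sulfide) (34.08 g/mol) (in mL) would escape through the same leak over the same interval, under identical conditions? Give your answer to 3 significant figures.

From Graham's law, rate_H₂S/rate_CO₂ = √(M_CO₂/M_H₂S) = √(44.01/34.08) = √1.291 = 1.136.
So the volume for H₂S is 539 × 1.136 = 613 mL.

613 mL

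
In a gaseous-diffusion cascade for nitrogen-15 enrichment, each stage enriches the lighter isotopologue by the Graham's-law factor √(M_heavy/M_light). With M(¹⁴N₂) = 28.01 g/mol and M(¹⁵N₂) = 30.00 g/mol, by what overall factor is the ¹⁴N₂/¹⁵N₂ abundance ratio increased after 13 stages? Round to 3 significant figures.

The single-stage factor is √(M_heavy/M_light), so 13 stages give [√(30.00/28.01)]^13 = (30.00/28.01)^(13/2).
= 1.07105^(13/2) = 1.56.

1.56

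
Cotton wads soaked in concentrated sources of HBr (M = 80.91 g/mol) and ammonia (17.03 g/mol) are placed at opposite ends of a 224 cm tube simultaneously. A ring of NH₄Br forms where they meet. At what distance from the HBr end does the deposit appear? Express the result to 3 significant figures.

70.4 cm

The fronts meet when d_HBr + d_NH₃ = L with d_HBr/d_NH₃ = √(M_NH₃/M_HBr) (Graham's law). Here √(M_NH₃/M_HBr) = √(17.03/80.91) = 0.4588.
With d_HBr + d_NH₃ = 224 cm, d_NH₃ = 224/(1 + 0.4588) = 153.6 cm.
d_HBr = 224 − 153.6 = 70.4 cm.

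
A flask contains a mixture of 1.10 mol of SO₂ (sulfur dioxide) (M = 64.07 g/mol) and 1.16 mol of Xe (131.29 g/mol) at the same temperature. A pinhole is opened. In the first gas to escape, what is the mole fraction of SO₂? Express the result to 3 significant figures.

0.576

Effusion rate of each component ∝ n_i/√M_i (partial pressure × 1/√M).
x_SO₂(eff) = (n_SO₂/√M_SO₂) / (n_SO₂/√M_SO₂ + n_Xe/√M_Xe)
= (1.10/√64.07) / (1.10/√64.07 + 1.16/√131.29) = 0.1374/(0.1374 + 0.1012) = 0.576.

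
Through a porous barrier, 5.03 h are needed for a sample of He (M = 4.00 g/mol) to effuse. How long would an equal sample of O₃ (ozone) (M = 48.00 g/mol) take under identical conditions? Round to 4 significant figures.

17.42 h

Using Graham's law: t_O₃/t_He = √(M_O₃/M_He) = √(48.00/4.00) = √12.00 = 3.464.
So the time for O₃ is 5.03 × 3.464 = 17.42 h.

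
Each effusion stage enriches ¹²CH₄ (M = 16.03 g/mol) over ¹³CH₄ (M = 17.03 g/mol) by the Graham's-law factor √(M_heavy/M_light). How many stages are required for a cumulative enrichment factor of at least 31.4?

114

With α = √(17.03/16.03) per stage, ln α = ½ ln(1.06238) = 0.03026.
Need α^N ≥ 31.4 ⇒ N ≥ ln(31.4) / ln α = 3.447 / 0.03026 = 113.92.
Rounding up, N = 114 stages.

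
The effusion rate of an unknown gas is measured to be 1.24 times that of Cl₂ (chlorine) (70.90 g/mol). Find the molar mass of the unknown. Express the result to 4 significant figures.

By Graham's law, rate_X/rate_Cl₂ = √(M_Cl₂/M_X).
1.24 = √(70.90/M_X)
M_X = 70.90 / 1.24² = 70.90 / 1.538 = 46.11 g/mol

46.11 g/mol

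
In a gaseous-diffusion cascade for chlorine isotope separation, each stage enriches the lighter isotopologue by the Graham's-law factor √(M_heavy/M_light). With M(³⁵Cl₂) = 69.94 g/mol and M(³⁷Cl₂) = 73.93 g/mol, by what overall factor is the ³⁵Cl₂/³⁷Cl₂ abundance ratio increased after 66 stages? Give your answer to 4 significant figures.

6.239

Each stage multiplies the ratio by α = √(73.93/69.94), so after 66 stages the overall factor is α^66 = (73.93/69.94)^(66/2).
= 1.05705^33 = 6.239.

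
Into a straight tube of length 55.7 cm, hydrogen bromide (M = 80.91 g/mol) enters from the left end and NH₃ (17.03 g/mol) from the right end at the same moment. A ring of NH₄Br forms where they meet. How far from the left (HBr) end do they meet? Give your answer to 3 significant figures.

Distances travelled in equal time are proportional to diffusion rates, so d_HBr/d_NH₃ = √(M_NH₃/M_HBr) = √(17.03/80.91) = 0.4588.
With d_HBr + d_NH₃ = 55.7 cm, d_NH₃ = 55.7/(1 + 0.4588) = 38.18 cm.
d_HBr = 55.7 − 38.18 = 17.5 cm.

17.5 cm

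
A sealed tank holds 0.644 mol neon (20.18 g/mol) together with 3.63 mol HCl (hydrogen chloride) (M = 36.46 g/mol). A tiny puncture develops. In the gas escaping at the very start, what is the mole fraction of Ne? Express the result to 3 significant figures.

0.193

Each component's effusion rate ∝ (its partial pressure)·(1/√M) ∝ n_i/√M_i.
So x_Ne in the escaping gas = (n_Ne/√M_Ne) / Σ(n_i/√M_i)
= (0.644/√20.18) / (0.644/√20.18 + 3.63/√36.46) = 0.1434/(0.1434 + 0.6012) = 0.193.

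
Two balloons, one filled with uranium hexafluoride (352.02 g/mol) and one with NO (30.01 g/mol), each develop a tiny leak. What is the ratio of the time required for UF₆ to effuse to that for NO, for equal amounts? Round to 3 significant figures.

3.42

Since effusion rate ∝ 1/√M, t_UF₆/t_NO = √(M_UF₆/M_NO) = √(352.02/30.01) = √11.73 = 3.42.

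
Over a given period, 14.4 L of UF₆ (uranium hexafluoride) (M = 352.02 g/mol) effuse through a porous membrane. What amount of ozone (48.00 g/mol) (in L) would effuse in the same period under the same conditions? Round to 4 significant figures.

Using Graham's law: rate_O₃/rate_UF₆ = √(M_UF₆/M_O₃) = √(352.02/48.00) = √7.334 = 2.708.
So the volume for O₃ is 14.4 × 2.708 = 39.00 L.

39.00 L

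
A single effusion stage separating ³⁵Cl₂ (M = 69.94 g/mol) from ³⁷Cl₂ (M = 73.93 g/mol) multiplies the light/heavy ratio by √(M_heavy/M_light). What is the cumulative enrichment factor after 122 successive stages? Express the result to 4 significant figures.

29.50

Each stage multiplies the ratio by α = √(73.93/69.94), so after 122 stages the overall factor is α^122 = (73.93/69.94)^(122/2).
= 1.05705^61 = 29.50.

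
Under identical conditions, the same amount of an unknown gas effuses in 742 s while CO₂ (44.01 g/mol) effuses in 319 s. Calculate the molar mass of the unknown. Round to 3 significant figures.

Graham's law gives t_X/t_CO₂ = √(M_X/M_CO₂).
742/319 = 2.326 = √(M_X/44.01)
M_X = 44.01 × 2.326² = 44.01 × 5.410 = 238 g/mol

238 g/mol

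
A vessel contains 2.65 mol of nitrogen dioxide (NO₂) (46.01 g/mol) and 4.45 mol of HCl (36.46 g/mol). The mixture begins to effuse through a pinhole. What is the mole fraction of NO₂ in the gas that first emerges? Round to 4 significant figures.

0.3465

Each component's effusion rate ∝ (its partial pressure)·(1/√M) ∝ n_i/√M_i.
So x_NO₂ in the escaping gas = (n_NO₂/√M_NO₂) / Σ(n_i/√M_i)
= (2.65/√46.01) / (2.65/√46.01 + 4.45/√36.46) = 0.3907/(0.3907 + 0.7370) = 0.3465.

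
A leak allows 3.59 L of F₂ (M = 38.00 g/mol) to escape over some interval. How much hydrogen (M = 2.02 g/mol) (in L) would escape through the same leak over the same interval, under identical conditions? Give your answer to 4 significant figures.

From Graham's law, rate_H₂/rate_F₂ = √(M_F₂/M_H₂) = √(38.00/2.02) = √18.81 = 4.337.
So the volume for H₂ is 3.59 × 4.337 = 15.57 L.

15.57 L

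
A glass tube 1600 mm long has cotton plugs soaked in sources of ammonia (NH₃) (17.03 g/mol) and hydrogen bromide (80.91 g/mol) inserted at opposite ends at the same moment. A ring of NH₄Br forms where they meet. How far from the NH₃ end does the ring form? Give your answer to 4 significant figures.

Graham's law gives d_NH₃/d_HBr = rate_NH₃/rate_HBr = √(M_HBr/M_NH₃) = √(80.91/17.03) = 2.180.
With d_NH₃ + d_HBr = 1600 mm, d_HBr = 1600/(1 + 2.180) = 503.2 mm.
d_NH₃ = 1600 − 503.2 = 1097 mm.

1097 mm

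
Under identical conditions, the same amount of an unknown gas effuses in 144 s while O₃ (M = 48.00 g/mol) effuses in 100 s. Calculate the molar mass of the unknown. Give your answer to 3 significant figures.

Since effusion rate ∝ 1/√M, t_X/t_O₃ = √(M_X/M_O₃).
144/100 = 1.440 = √(M_X/48.00)
M_X = 48.00 × 1.440² = 48.00 × 2.074 = 99.5 g/mol

99.5 g/mol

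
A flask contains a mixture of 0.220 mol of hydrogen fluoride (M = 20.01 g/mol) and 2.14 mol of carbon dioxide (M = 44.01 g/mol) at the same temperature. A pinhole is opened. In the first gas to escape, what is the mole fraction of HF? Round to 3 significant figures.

Each component's effusion rate ∝ (its partial pressure)·(1/√M) ∝ n_i/√M_i.
So x_HF in the escaping gas = (n_HF/√M_HF) / Σ(n_i/√M_i)
= (0.220/√20.01) / (0.220/√20.01 + 2.14/√44.01) = 0.04918/(0.04918 + 0.3226) = 0.132.

0.132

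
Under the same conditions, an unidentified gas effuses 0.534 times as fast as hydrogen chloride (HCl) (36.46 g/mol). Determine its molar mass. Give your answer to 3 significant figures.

128 g/mol

From Graham's law, rate_X/rate_HCl = √(M_HCl/M_X).
0.534 = √(36.46/M_X)
M_X = 36.46 / 0.534² = 36.46 / 0.2852 = 128 g/mol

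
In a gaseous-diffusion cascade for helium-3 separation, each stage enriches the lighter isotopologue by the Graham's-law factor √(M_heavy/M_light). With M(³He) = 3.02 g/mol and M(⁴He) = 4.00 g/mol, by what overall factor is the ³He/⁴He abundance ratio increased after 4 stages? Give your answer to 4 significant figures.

1.754

After 4 stages the ratio has grown by (√(4.00/3.02))^4 = (4.00/3.02)^(4/2).
= 1.32450^2 = 1.754.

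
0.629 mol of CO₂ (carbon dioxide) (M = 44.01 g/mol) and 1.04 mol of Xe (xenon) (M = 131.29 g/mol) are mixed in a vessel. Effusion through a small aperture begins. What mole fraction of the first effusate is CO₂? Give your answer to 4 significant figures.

The effusion rate of species i is ∝ p_i/√M_i ∝ n_i/√M_i.
So x_CO₂ in the escaping gas = (n_CO₂/√M_CO₂) / Σ(n_i/√M_i)
= (0.629/√44.01) / (0.629/√44.01 + 1.04/√131.29) = 0.09481/(0.09481 + 0.09076) = 0.5109.

0.5109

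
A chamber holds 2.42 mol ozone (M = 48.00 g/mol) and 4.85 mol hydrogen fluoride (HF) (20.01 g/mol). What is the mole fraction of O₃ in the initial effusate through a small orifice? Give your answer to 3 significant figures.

Rate_i ∝ x_i/√M_i (Graham's law weighted by mole fraction), so the effusate composition follows n_i/√M_i.
So x_O₃ in the escaping gas = (n_O₃/√M_O₃) / Σ(n_i/√M_i)
= (2.42/√48.00) / (2.42/√48.00 + 4.85/√20.01) = 0.3493/(0.3493 + 1.084) = 0.244.

0.244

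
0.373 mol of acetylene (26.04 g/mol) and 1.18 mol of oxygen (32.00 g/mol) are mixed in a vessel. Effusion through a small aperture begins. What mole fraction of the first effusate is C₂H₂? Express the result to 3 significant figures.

0.259

Each component's effusion rate ∝ (its partial pressure)·(1/√M) ∝ n_i/√M_i.
Mole fraction of C₂H₂ in the effusate = (n_C₂H₂/√M_C₂H₂) / (n_C₂H₂/√M_C₂H₂ + n_O₂/√M_O₂)
= (0.373/√26.04) / (0.373/√26.04 + 1.18/√32.00) = 0.07310/(0.07310 + 0.2086) = 0.259.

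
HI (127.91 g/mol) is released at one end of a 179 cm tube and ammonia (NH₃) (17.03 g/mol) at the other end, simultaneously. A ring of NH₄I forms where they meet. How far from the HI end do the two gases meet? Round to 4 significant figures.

47.85 cm

The fronts meet when d_HI + d_NH₃ = L with d_HI/d_NH₃ = √(M_NH₃/M_HI) (Graham's law). Here √(M_NH₃/M_HI) = √(17.03/127.91) = 0.3649.
With d_HI + d_NH₃ = 179 cm, d_NH₃ = 179/(1 + 0.3649) = 131.1 cm.
d_HI = 179 − 131.1 = 47.85 cm.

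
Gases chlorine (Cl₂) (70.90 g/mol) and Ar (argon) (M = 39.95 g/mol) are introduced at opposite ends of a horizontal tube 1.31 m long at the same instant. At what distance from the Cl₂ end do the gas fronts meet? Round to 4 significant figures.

Graham's law gives d_Cl₂/d_Ar = rate_Cl₂/rate_Ar = √(M_Ar/M_Cl₂) = √(39.95/70.90) = 0.7506.
With d_Cl₂ + d_Ar = 1.31 m, d_Ar = 1.31/(1 + 0.7506) = 0.7483 m.
d_Cl₂ = 1.31 − 0.7483 = 0.5617 m.

0.5617 m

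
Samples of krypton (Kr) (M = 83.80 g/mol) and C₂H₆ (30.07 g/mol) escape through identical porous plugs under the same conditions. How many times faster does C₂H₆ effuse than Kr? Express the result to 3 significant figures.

From Graham's law, rate_C₂H₆/rate_Kr = √(M_Kr/M_C₂H₆) = √(83.80/30.07) = √2.787 = 1.67.

1.67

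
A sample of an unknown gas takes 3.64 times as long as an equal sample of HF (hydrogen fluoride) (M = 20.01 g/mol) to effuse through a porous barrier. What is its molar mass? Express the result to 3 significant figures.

265 g/mol

Using Graham's law: t_X/t_HF = √(M_X/M_HF).
3.64 = √(M_X/20.01)
M_X = 20.01 × 3.64² = 20.01 × 13.25 = 265 g/mol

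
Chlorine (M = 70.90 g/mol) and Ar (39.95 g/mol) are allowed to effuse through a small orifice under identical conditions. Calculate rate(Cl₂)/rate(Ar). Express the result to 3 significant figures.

Graham's law gives rate_Cl₂/rate_Ar = √(M_Ar/M_Cl₂) = √(39.95/70.90) = √0.5635 = 0.751.

0.751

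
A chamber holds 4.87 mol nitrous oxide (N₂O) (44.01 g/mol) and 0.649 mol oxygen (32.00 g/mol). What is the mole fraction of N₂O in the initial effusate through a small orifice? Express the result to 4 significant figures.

0.8648

The effusion rate of species i is ∝ p_i/√M_i ∝ n_i/√M_i.
Mole fraction of N₂O in the effusate = (n_N₂O/√M_N₂O) / (n_N₂O/√M_N₂O + n_O₂/√M_O₂)
= (4.87/√44.01) / (4.87/√44.01 + 0.649/√32.00) = 0.7341/(0.7341 + 0.1147) = 0.8648.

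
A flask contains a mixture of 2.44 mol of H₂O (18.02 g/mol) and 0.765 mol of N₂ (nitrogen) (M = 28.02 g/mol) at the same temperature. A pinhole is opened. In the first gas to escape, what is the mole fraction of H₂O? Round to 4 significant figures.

Each component's effusion rate ∝ (its partial pressure)·(1/√M) ∝ n_i/√M_i.
x_H₂O(eff) = (n_H₂O/√M_H₂O) / (n_H₂O/√M_H₂O + n_N₂/√M_N₂)
= (2.44/√18.02) / (2.44/√18.02 + 0.765/√28.02) = 0.5748/(0.5748 + 0.1445) = 0.7991.

0.7991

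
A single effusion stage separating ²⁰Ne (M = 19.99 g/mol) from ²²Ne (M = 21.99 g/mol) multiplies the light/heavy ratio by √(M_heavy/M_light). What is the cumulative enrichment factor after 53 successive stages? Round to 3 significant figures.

Each stage multiplies the ratio by α = √(21.99/19.99), so after 53 stages the overall factor is α^53 = (21.99/19.99)^(53/2).
= 1.10005^(53/2) = 12.5.

12.5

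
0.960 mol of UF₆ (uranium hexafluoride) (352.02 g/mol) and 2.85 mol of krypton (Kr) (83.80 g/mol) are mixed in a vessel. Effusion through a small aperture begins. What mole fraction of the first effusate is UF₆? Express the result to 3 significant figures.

Rate_i ∝ x_i/√M_i (Graham's law weighted by mole fraction), so the effusate composition follows n_i/√M_i.
Mole fraction of UF₆ in the effusate = (n_UF₆/√M_UF₆) / (n_UF₆/√M_UF₆ + n_Kr/√M_Kr)
= (0.960/√352.02) / (0.960/√352.02 + 2.85/√83.80) = 0.05117/(0.05117 + 0.3113) = 0.141.

0.141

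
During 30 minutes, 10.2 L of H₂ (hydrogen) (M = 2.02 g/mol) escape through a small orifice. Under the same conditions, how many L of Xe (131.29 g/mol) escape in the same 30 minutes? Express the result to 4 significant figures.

1.265 L

By Graham's law, rate_Xe/rate_H₂ = √(M_H₂/M_Xe) = √(2.02/131.29) = √0.01539 = 0.1240.
So the volume for Xe is 10.2 × 0.1240 = 1.265 L.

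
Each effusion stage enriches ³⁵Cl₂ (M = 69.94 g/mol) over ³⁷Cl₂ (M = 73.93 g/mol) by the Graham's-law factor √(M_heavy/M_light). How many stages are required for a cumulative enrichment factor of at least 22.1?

With α = √(73.93/69.94) per stage, ln α = ½ ln(1.05705) = 0.02774.
Need α^N ≥ 22.1 ⇒ N ≥ ln(22.1) / ln α = 3.096 / 0.02774 = 111.59.
So at least 112 stages are needed.

112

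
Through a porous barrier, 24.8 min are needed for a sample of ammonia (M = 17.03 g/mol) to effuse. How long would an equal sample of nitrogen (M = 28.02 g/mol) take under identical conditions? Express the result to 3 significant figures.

From Graham's law, t_N₂/t_NH₃ = √(M_N₂/M_NH₃) = √(28.02/17.03) = √1.645 = 1.283.
So the time for N₂ is 24.8 × 1.283 = 31.8 min.

31.8 min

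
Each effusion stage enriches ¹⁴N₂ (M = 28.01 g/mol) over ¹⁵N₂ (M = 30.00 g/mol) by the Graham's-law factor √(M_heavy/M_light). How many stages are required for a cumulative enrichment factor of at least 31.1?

With α = √(30.00/28.01) per stage, ln α = ½ ln(1.07105) = 0.03432.
Need α^N ≥ 31.1 ⇒ N ≥ ln(31.1) / ln α = 3.437 / 0.03432 = 100.16.
Rounding up, N = 101 stages.

101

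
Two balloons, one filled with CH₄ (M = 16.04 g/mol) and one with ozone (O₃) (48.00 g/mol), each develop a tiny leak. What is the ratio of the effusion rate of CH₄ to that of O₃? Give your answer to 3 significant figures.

1.73

Using Graham's law: rate_CH₄/rate_O₃ = √(M_O₃/M_CH₄) = √(48.00/16.04) = √2.993 = 1.73.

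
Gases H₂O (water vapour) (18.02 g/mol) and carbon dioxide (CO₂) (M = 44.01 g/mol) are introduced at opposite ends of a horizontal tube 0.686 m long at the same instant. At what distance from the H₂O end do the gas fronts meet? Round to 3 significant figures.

0.418 m

The fronts meet when d_H₂O + d_CO₂ = L with d_H₂O/d_CO₂ = √(M_CO₂/M_H₂O) (Graham's law). Here √(M_CO₂/M_H₂O) = √(44.01/18.02) = 1.563.
With d_H₂O + d_CO₂ = 0.686 m, d_CO₂ = 0.686/(1 + 1.563) = 0.2677 m.
d_H₂O = 0.686 − 0.2677 = 0.418 m.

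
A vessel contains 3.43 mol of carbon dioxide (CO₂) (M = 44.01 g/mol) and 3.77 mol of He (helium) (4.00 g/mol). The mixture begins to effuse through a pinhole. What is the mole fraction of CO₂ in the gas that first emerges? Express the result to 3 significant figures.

0.215

Rate_i ∝ x_i/√M_i (Graham's law weighted by mole fraction), so the effusate composition follows n_i/√M_i.
x_CO₂(eff) = (n_CO₂/√M_CO₂) / (n_CO₂/√M_CO₂ + n_He/√M_He)
= (3.43/√44.01) / (3.43/√44.01 + 3.77/√4.00) = 0.5170/(0.5170 + 1.885) = 0.215.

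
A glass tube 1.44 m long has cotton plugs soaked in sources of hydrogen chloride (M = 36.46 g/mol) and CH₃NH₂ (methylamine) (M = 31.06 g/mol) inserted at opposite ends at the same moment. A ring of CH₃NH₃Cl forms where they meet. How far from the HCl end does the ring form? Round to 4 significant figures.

The fronts meet when d_HCl + d_CH₃NH₂ = L with d_HCl/d_CH₃NH₂ = √(M_CH₃NH₂/M_HCl) (Graham's law). Here √(M_CH₃NH₂/M_HCl) = √(31.06/36.46) = 0.9230.
With d_HCl + d_CH₃NH₂ = 1.44 m, d_CH₃NH₂ = 1.44/(1 + 0.9230) = 0.7488 m.
d_HCl = 1.44 − 0.7488 = 0.6912 m.

0.6912 m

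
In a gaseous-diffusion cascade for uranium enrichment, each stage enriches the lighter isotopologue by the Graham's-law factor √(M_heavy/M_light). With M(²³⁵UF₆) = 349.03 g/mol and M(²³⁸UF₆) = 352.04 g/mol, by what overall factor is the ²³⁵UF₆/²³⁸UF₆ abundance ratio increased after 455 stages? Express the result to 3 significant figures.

7.05

Each stage multiplies the ratio by α = √(352.04/349.03), so after 455 stages the overall factor is α^455 = (352.04/349.03)^(455/2).
= 1.00862^(455/2) = 7.05.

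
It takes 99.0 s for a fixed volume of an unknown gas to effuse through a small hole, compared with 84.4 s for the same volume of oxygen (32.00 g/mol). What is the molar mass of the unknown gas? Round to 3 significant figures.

Since effusion rate ∝ 1/√M, t_X/t_O₂ = √(M_X/M_O₂).
99.0/84.4 = 1.173 = √(M_X/32.00)
M_X = 32.00 × 1.173² = 32.00 × 1.376 = 44.0 g/mol

44.0 g/mol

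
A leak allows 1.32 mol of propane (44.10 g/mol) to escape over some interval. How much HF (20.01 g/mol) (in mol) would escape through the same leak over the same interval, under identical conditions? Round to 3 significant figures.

From Graham's law, rate_HF/rate_C₃H₈ = √(M_C₃H₈/M_HF) = √(44.10/20.01) = √2.204 = 1.485.
So the amount for HF is 1.32 × 1.485 = 1.96 mol.

1.96 mol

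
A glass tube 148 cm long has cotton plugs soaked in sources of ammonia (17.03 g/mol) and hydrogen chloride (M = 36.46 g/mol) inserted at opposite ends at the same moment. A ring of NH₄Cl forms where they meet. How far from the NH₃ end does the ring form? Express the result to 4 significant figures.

87.92 cm

Distances travelled in equal time are proportional to diffusion rates, so d_NH₃/d_HCl = √(M_HCl/M_NH₃) = √(36.46/17.03) = 1.463.
With d_NH₃ + d_HCl = 148 cm, d_HCl = 148/(1 + 1.463) = 60.08 cm.
d_NH₃ = 148 − 60.08 = 87.92 cm.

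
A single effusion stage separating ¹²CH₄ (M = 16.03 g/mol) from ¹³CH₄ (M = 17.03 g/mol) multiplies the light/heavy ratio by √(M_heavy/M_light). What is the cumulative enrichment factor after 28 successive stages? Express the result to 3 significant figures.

The single-stage factor is √(M_heavy/M_light), so 28 stages give [√(17.03/16.03)]^28 = (17.03/16.03)^(28/2).
= 1.06238^14 = 2.33.

2.33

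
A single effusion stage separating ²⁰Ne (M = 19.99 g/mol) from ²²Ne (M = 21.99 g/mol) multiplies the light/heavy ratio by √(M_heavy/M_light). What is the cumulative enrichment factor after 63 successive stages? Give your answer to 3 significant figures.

The single-stage factor is √(M_heavy/M_light), so 63 stages give [√(21.99/19.99)]^63 = (21.99/19.99)^(63/2).
= 1.10005^(63/2) = 20.2.

20.2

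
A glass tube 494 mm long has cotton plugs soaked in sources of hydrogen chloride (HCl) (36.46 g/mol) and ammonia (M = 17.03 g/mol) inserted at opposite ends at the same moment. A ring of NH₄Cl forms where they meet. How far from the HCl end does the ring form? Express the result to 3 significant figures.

201 mm

Graham's law gives d_HCl/d_NH₃ = rate_HCl/rate_NH₃ = √(M_NH₃/M_HCl) = √(17.03/36.46) = 0.6834.
With d_HCl + d_NH₃ = 494 mm, d_NH₃ = 494/(1 + 0.6834) = 293.4 mm.
d_HCl = 494 − 293.4 = 201 mm.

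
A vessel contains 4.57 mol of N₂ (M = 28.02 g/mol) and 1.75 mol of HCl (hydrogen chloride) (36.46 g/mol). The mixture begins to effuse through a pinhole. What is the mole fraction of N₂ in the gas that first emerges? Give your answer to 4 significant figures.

0.7487

Each component's effusion rate ∝ (its partial pressure)·(1/√M) ∝ n_i/√M_i.
So x_N₂ in the escaping gas = (n_N₂/√M_N₂) / Σ(n_i/√M_i)
= (4.57/√28.02) / (4.57/√28.02 + 1.75/√36.46) = 0.8633/(0.8633 + 0.2898) = 0.7487.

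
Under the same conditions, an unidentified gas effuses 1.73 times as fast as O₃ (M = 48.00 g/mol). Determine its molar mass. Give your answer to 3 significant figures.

16.0 g/mol

Using Graham's law: rate_X/rate_O₃ = √(M_O₃/M_X).
1.73 = √(48.00/M_X)
M_X = 48.00 / 1.73² = 48.00 / 2.993 = 16.0 g/mol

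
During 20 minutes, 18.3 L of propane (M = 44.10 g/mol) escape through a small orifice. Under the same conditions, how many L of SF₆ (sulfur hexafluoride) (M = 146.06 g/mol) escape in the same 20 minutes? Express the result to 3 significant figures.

10.1 L

Graham's law gives rate_SF₆/rate_C₃H₈ = √(M_C₃H₈/M_SF₆) = √(44.10/146.06) = √0.3019 = 0.5495.
So the volume for SF₆ is 18.3 × 0.5495 = 10.1 L.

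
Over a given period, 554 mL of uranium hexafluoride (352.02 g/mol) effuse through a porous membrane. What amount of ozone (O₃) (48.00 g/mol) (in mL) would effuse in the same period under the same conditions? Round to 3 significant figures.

By Graham's law, rate_O₃/rate_UF₆ = √(M_UF₆/M_O₃) = √(352.02/48.00) = √7.334 = 2.708.
So the volume for O₃ is 554 × 2.708 = 1500 mL.

1500 mL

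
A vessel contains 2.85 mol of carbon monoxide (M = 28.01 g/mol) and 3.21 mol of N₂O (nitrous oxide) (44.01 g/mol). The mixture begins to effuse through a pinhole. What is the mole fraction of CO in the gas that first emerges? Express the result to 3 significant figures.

0.527

Each component's effusion rate ∝ (its partial pressure)·(1/√M) ∝ n_i/√M_i.
So x_CO in the escaping gas = (n_CO/√M_CO) / Σ(n_i/√M_i)
= (2.85/√28.01) / (2.85/√28.01 + 3.21/√44.01) = 0.5385/(0.5385 + 0.4839) = 0.527.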